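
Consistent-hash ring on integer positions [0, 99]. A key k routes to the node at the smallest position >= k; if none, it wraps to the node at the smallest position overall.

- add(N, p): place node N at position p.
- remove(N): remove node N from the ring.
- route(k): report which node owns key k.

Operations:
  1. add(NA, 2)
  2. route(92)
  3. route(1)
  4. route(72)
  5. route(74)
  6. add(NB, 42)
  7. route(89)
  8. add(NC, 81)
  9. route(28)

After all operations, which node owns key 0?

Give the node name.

Op 1: add NA@2 -> ring=[2:NA]
Op 2: route key 92: none >= 92, wrap to smallest pos 2 -> NA
Op 3: route key 1: smallest pos >= 1 is 2 -> NA
Op 4: route key 72: none >= 72, wrap to smallest pos 2 -> NA
Op 5: route key 74: none >= 74, wrap to smallest pos 2 -> NA
Op 6: add NB@42 -> ring=[2:NA,42:NB]
Op 7: route key 89: none >= 89, wrap to smallest pos 2 -> NA
Op 8: add NC@81 -> ring=[2:NA,42:NB,81:NC]
Op 9: route key 28: smallest pos >= 28 is 42 -> NB
Final route key 0: smallest pos >= 0 is 2 -> NA

Answer: NA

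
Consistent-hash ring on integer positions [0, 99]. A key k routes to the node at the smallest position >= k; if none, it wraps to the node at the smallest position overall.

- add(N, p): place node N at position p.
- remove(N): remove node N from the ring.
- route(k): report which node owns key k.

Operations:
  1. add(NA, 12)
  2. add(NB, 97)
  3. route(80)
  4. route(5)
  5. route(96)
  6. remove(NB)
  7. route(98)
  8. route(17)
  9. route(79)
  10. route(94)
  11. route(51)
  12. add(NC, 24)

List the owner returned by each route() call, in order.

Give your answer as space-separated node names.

Answer: NB NA NB NA NA NA NA NA

Derivation:
Op 1: add NA@12 -> ring=[12:NA]
Op 2: add NB@97 -> ring=[12:NA,97:NB]
Op 3: route key 80: smallest pos >= 80 is 97 -> NB
Op 4: route key 5: smallest pos >= 5 is 12 -> NA
Op 5: route key 96: smallest pos >= 96 is 97 -> NB
Op 6: remove NB -> ring=[12:NA]
Op 7: route key 98: none >= 98, wrap to smallest pos 12 -> NA
Op 8: route key 17: none >= 17, wrap to smallest pos 12 -> NA
Op 9: route key 79: none >= 79, wrap to smallest pos 12 -> NA
Op 10: route key 94: none >= 94, wrap to smallest pos 12 -> NA
Op 11: route key 51: none >= 51, wrap to smallest pos 12 -> NA
Op 12: add NC@24 -> ring=[12:NA,24:NC]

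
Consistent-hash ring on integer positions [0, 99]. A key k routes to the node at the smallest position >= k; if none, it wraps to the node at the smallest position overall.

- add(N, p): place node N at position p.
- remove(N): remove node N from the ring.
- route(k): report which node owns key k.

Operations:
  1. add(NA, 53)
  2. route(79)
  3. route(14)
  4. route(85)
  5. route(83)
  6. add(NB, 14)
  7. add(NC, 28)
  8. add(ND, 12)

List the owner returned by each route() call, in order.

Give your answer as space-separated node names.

Op 1: add NA@53 -> ring=[53:NA]
Op 2: route key 79: none >= 79, wrap to smallest pos 53 -> NA
Op 3: route key 14: smallest pos >= 14 is 53 -> NA
Op 4: route key 85: none >= 85, wrap to smallest pos 53 -> NA
Op 5: route key 83: none >= 83, wrap to smallest pos 53 -> NA
Op 6: add NB@14 -> ring=[14:NB,53:NA]
Op 7: add NC@28 -> ring=[14:NB,28:NC,53:NA]
Op 8: add ND@12 -> ring=[12:ND,14:NB,28:NC,53:NA]

Answer: NA NA NA NA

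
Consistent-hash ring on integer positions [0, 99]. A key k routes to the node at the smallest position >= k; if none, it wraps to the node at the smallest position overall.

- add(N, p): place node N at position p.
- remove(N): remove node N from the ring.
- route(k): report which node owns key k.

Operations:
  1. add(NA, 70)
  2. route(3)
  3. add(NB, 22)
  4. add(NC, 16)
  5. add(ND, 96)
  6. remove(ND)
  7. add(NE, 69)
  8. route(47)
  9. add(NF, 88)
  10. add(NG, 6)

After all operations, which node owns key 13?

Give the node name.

Op 1: add NA@70 -> ring=[70:NA]
Op 2: route key 3: smallest pos >= 3 is 70 -> NA
Op 3: add NB@22 -> ring=[22:NB,70:NA]
Op 4: add NC@16 -> ring=[16:NC,22:NB,70:NA]
Op 5: add ND@96 -> ring=[16:NC,22:NB,70:NA,96:ND]
Op 6: remove ND -> ring=[16:NC,22:NB,70:NA]
Op 7: add NE@69 -> ring=[16:NC,22:NB,69:NE,70:NA]
Op 8: route key 47: smallest pos >= 47 is 69 -> NE
Op 9: add NF@88 -> ring=[16:NC,22:NB,69:NE,70:NA,88:NF]
Op 10: add NG@6 -> ring=[6:NG,16:NC,22:NB,69:NE,70:NA,88:NF]
Final route key 13: smallest pos >= 13 is 16 -> NC

Answer: NC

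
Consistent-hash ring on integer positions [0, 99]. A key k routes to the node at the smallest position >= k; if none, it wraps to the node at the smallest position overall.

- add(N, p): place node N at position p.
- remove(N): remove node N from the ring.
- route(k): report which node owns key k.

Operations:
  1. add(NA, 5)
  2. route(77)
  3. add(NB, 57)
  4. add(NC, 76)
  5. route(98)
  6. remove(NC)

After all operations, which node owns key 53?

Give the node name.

Op 1: add NA@5 -> ring=[5:NA]
Op 2: route key 77: none >= 77, wrap to smallest pos 5 -> NA
Op 3: add NB@57 -> ring=[5:NA,57:NB]
Op 4: add NC@76 -> ring=[5:NA,57:NB,76:NC]
Op 5: route key 98: none >= 98, wrap to smallest pos 5 -> NA
Op 6: remove NC -> ring=[5:NA,57:NB]
Final route key 53: smallest pos >= 53 is 57 -> NB

Answer: NB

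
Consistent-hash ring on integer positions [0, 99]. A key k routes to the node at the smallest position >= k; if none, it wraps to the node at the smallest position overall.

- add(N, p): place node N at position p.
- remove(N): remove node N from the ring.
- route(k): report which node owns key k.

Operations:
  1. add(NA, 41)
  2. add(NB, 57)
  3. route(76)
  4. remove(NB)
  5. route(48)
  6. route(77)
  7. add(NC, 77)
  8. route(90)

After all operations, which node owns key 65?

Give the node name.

Answer: NC

Derivation:
Op 1: add NA@41 -> ring=[41:NA]
Op 2: add NB@57 -> ring=[41:NA,57:NB]
Op 3: route key 76: none >= 76, wrap to smallest pos 41 -> NA
Op 4: remove NB -> ring=[41:NA]
Op 5: route key 48: none >= 48, wrap to smallest pos 41 -> NA
Op 6: route key 77: none >= 77, wrap to smallest pos 41 -> NA
Op 7: add NC@77 -> ring=[41:NA,77:NC]
Op 8: route key 90: none >= 90, wrap to smallest pos 41 -> NA
Final route key 65: smallest pos >= 65 is 77 -> NC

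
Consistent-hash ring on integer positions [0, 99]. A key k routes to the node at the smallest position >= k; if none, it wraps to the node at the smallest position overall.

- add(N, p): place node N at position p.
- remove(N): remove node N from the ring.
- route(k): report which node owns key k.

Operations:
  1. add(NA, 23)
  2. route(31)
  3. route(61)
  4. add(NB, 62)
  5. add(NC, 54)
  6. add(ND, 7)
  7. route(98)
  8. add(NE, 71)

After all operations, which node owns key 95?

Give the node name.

Answer: ND

Derivation:
Op 1: add NA@23 -> ring=[23:NA]
Op 2: route key 31: none >= 31, wrap to smallest pos 23 -> NA
Op 3: route key 61: none >= 61, wrap to smallest pos 23 -> NA
Op 4: add NB@62 -> ring=[23:NA,62:NB]
Op 5: add NC@54 -> ring=[23:NA,54:NC,62:NB]
Op 6: add ND@7 -> ring=[7:ND,23:NA,54:NC,62:NB]
Op 7: route key 98: none >= 98, wrap to smallest pos 7 -> ND
Op 8: add NE@71 -> ring=[7:ND,23:NA,54:NC,62:NB,71:NE]
Final route key 95: none >= 95, wrap to smallest pos 7 -> ND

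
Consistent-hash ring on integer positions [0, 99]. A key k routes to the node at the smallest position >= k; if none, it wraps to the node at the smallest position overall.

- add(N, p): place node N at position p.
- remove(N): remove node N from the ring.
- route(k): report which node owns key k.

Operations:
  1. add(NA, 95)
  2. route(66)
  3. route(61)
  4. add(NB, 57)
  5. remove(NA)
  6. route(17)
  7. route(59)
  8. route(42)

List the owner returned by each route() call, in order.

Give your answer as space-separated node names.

Answer: NA NA NB NB NB

Derivation:
Op 1: add NA@95 -> ring=[95:NA]
Op 2: route key 66: smallest pos >= 66 is 95 -> NA
Op 3: route key 61: smallest pos >= 61 is 95 -> NA
Op 4: add NB@57 -> ring=[57:NB,95:NA]
Op 5: remove NA -> ring=[57:NB]
Op 6: route key 17: smallest pos >= 17 is 57 -> NB
Op 7: route key 59: none >= 59, wrap to smallest pos 57 -> NB
Op 8: route key 42: smallest pos >= 42 is 57 -> NB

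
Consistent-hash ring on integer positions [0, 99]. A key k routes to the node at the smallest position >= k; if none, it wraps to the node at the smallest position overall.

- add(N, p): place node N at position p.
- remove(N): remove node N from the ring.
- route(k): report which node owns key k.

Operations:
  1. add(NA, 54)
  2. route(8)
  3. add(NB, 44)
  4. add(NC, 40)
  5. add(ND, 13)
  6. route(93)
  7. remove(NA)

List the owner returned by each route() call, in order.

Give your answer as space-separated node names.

Op 1: add NA@54 -> ring=[54:NA]
Op 2: route key 8: smallest pos >= 8 is 54 -> NA
Op 3: add NB@44 -> ring=[44:NB,54:NA]
Op 4: add NC@40 -> ring=[40:NC,44:NB,54:NA]
Op 5: add ND@13 -> ring=[13:ND,40:NC,44:NB,54:NA]
Op 6: route key 93: none >= 93, wrap to smallest pos 13 -> ND
Op 7: remove NA -> ring=[13:ND,40:NC,44:NB]

Answer: NA ND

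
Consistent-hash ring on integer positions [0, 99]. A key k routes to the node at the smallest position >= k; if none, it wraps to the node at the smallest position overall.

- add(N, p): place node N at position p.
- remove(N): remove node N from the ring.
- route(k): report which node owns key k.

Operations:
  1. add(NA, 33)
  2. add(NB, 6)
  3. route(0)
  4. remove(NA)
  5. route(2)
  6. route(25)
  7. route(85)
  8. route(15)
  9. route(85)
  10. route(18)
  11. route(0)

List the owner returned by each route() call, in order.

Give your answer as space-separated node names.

Op 1: add NA@33 -> ring=[33:NA]
Op 2: add NB@6 -> ring=[6:NB,33:NA]
Op 3: route key 0: smallest pos >= 0 is 6 -> NB
Op 4: remove NA -> ring=[6:NB]
Op 5: route key 2: smallest pos >= 2 is 6 -> NB
Op 6: route key 25: none >= 25, wrap to smallest pos 6 -> NB
Op 7: route key 85: none >= 85, wrap to smallest pos 6 -> NB
Op 8: route key 15: none >= 15, wrap to smallest pos 6 -> NB
Op 9: route key 85: none >= 85, wrap to smallest pos 6 -> NB
Op 10: route key 18: none >= 18, wrap to smallest pos 6 -> NB
Op 11: route key 0: smallest pos >= 0 is 6 -> NB

Answer: NB NB NB NB NB NB NB NB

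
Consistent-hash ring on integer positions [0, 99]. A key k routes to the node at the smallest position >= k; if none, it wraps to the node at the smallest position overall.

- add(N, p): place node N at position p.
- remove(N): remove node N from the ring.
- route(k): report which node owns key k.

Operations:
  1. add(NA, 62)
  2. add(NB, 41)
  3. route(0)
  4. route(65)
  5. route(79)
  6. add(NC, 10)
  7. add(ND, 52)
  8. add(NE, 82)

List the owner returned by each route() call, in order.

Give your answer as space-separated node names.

Answer: NB NB NB

Derivation:
Op 1: add NA@62 -> ring=[62:NA]
Op 2: add NB@41 -> ring=[41:NB,62:NA]
Op 3: route key 0: smallest pos >= 0 is 41 -> NB
Op 4: route key 65: none >= 65, wrap to smallest pos 41 -> NB
Op 5: route key 79: none >= 79, wrap to smallest pos 41 -> NB
Op 6: add NC@10 -> ring=[10:NC,41:NB,62:NA]
Op 7: add ND@52 -> ring=[10:NC,41:NB,52:ND,62:NA]
Op 8: add NE@82 -> ring=[10:NC,41:NB,52:ND,62:NA,82:NE]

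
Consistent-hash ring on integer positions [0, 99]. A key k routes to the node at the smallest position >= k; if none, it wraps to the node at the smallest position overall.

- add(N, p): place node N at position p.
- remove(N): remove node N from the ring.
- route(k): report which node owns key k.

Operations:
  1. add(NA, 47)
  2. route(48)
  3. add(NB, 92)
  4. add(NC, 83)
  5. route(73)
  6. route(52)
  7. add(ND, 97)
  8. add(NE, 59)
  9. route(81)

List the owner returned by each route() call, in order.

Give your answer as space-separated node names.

Op 1: add NA@47 -> ring=[47:NA]
Op 2: route key 48: none >= 48, wrap to smallest pos 47 -> NA
Op 3: add NB@92 -> ring=[47:NA,92:NB]
Op 4: add NC@83 -> ring=[47:NA,83:NC,92:NB]
Op 5: route key 73: smallest pos >= 73 is 83 -> NC
Op 6: route key 52: smallest pos >= 52 is 83 -> NC
Op 7: add ND@97 -> ring=[47:NA,83:NC,92:NB,97:ND]
Op 8: add NE@59 -> ring=[47:NA,59:NE,83:NC,92:NB,97:ND]
Op 9: route key 81: smallest pos >= 81 is 83 -> NC

Answer: NA NC NC NC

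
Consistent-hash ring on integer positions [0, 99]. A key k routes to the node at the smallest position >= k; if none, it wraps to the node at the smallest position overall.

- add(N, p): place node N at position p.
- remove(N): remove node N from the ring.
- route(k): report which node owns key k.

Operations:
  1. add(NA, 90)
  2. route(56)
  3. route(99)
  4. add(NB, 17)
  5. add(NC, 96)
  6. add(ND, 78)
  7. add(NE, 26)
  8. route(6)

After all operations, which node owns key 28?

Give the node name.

Answer: ND

Derivation:
Op 1: add NA@90 -> ring=[90:NA]
Op 2: route key 56: smallest pos >= 56 is 90 -> NA
Op 3: route key 99: none >= 99, wrap to smallest pos 90 -> NA
Op 4: add NB@17 -> ring=[17:NB,90:NA]
Op 5: add NC@96 -> ring=[17:NB,90:NA,96:NC]
Op 6: add ND@78 -> ring=[17:NB,78:ND,90:NA,96:NC]
Op 7: add NE@26 -> ring=[17:NB,26:NE,78:ND,90:NA,96:NC]
Op 8: route key 6: smallest pos >= 6 is 17 -> NB
Final route key 28: smallest pos >= 28 is 78 -> ND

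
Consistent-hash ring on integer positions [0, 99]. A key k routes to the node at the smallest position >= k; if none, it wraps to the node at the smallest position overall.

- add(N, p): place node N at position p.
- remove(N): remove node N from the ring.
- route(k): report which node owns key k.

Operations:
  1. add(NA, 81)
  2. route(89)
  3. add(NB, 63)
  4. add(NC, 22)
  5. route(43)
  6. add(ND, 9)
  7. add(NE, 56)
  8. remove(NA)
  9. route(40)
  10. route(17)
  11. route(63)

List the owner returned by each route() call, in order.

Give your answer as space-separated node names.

Answer: NA NB NE NC NB

Derivation:
Op 1: add NA@81 -> ring=[81:NA]
Op 2: route key 89: none >= 89, wrap to smallest pos 81 -> NA
Op 3: add NB@63 -> ring=[63:NB,81:NA]
Op 4: add NC@22 -> ring=[22:NC,63:NB,81:NA]
Op 5: route key 43: smallest pos >= 43 is 63 -> NB
Op 6: add ND@9 -> ring=[9:ND,22:NC,63:NB,81:NA]
Op 7: add NE@56 -> ring=[9:ND,22:NC,56:NE,63:NB,81:NA]
Op 8: remove NA -> ring=[9:ND,22:NC,56:NE,63:NB]
Op 9: route key 40: smallest pos >= 40 is 56 -> NE
Op 10: route key 17: smallest pos >= 17 is 22 -> NC
Op 11: route key 63: smallest pos >= 63 is 63 -> NB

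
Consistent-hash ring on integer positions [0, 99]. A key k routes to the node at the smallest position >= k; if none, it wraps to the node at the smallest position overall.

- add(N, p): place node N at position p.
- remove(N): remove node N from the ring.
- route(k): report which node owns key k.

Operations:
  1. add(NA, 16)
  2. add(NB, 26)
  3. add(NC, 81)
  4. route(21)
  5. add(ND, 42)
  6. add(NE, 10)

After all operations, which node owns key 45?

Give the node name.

Op 1: add NA@16 -> ring=[16:NA]
Op 2: add NB@26 -> ring=[16:NA,26:NB]
Op 3: add NC@81 -> ring=[16:NA,26:NB,81:NC]
Op 4: route key 21: smallest pos >= 21 is 26 -> NB
Op 5: add ND@42 -> ring=[16:NA,26:NB,42:ND,81:NC]
Op 6: add NE@10 -> ring=[10:NE,16:NA,26:NB,42:ND,81:NC]
Final route key 45: smallest pos >= 45 is 81 -> NC

Answer: NC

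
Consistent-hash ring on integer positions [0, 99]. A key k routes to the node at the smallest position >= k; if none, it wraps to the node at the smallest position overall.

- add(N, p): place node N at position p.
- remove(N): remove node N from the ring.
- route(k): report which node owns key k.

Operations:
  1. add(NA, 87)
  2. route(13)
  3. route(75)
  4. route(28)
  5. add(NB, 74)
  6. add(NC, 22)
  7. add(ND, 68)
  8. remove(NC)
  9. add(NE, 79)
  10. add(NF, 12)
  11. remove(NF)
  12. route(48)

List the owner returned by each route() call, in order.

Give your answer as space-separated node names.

Op 1: add NA@87 -> ring=[87:NA]
Op 2: route key 13: smallest pos >= 13 is 87 -> NA
Op 3: route key 75: smallest pos >= 75 is 87 -> NA
Op 4: route key 28: smallest pos >= 28 is 87 -> NA
Op 5: add NB@74 -> ring=[74:NB,87:NA]
Op 6: add NC@22 -> ring=[22:NC,74:NB,87:NA]
Op 7: add ND@68 -> ring=[22:NC,68:ND,74:NB,87:NA]
Op 8: remove NC -> ring=[68:ND,74:NB,87:NA]
Op 9: add NE@79 -> ring=[68:ND,74:NB,79:NE,87:NA]
Op 10: add NF@12 -> ring=[12:NF,68:ND,74:NB,79:NE,87:NA]
Op 11: remove NF -> ring=[68:ND,74:NB,79:NE,87:NA]
Op 12: route key 48: smallest pos >= 48 is 68 -> ND

Answer: NA NA NA ND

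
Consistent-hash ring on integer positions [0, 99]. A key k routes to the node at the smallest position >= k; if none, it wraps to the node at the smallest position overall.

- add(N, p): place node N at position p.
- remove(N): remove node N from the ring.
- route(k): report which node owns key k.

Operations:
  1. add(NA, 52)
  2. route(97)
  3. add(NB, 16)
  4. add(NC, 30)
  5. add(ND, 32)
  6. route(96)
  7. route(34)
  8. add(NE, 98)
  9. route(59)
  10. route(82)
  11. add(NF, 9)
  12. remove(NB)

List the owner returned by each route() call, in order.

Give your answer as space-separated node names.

Answer: NA NB NA NE NE

Derivation:
Op 1: add NA@52 -> ring=[52:NA]
Op 2: route key 97: none >= 97, wrap to smallest pos 52 -> NA
Op 3: add NB@16 -> ring=[16:NB,52:NA]
Op 4: add NC@30 -> ring=[16:NB,30:NC,52:NA]
Op 5: add ND@32 -> ring=[16:NB,30:NC,32:ND,52:NA]
Op 6: route key 96: none >= 96, wrap to smallest pos 16 -> NB
Op 7: route key 34: smallest pos >= 34 is 52 -> NA
Op 8: add NE@98 -> ring=[16:NB,30:NC,32:ND,52:NA,98:NE]
Op 9: route key 59: smallest pos >= 59 is 98 -> NE
Op 10: route key 82: smallest pos >= 82 is 98 -> NE
Op 11: add NF@9 -> ring=[9:NF,16:NB,30:NC,32:ND,52:NA,98:NE]
Op 12: remove NB -> ring=[9:NF,30:NC,32:ND,52:NA,98:NE]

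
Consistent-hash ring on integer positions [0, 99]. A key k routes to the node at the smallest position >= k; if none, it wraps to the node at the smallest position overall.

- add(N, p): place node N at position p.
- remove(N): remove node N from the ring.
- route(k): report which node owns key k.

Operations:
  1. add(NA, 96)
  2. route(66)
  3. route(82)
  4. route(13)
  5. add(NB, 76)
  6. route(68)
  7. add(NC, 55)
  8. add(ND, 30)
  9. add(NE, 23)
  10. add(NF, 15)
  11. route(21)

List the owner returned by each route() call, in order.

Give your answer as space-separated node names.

Op 1: add NA@96 -> ring=[96:NA]
Op 2: route key 66: smallest pos >= 66 is 96 -> NA
Op 3: route key 82: smallest pos >= 82 is 96 -> NA
Op 4: route key 13: smallest pos >= 13 is 96 -> NA
Op 5: add NB@76 -> ring=[76:NB,96:NA]
Op 6: route key 68: smallest pos >= 68 is 76 -> NB
Op 7: add NC@55 -> ring=[55:NC,76:NB,96:NA]
Op 8: add ND@30 -> ring=[30:ND,55:NC,76:NB,96:NA]
Op 9: add NE@23 -> ring=[23:NE,30:ND,55:NC,76:NB,96:NA]
Op 10: add NF@15 -> ring=[15:NF,23:NE,30:ND,55:NC,76:NB,96:NA]
Op 11: route key 21: smallest pos >= 21 is 23 -> NE

Answer: NA NA NA NB NE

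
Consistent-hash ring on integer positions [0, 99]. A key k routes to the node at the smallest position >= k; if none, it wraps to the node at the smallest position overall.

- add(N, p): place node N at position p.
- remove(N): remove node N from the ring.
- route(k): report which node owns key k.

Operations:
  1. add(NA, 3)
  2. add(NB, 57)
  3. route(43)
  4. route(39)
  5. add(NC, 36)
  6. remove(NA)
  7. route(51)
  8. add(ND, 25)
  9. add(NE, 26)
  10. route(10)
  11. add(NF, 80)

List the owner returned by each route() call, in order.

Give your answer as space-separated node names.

Op 1: add NA@3 -> ring=[3:NA]
Op 2: add NB@57 -> ring=[3:NA,57:NB]
Op 3: route key 43: smallest pos >= 43 is 57 -> NB
Op 4: route key 39: smallest pos >= 39 is 57 -> NB
Op 5: add NC@36 -> ring=[3:NA,36:NC,57:NB]
Op 6: remove NA -> ring=[36:NC,57:NB]
Op 7: route key 51: smallest pos >= 51 is 57 -> NB
Op 8: add ND@25 -> ring=[25:ND,36:NC,57:NB]
Op 9: add NE@26 -> ring=[25:ND,26:NE,36:NC,57:NB]
Op 10: route key 10: smallest pos >= 10 is 25 -> ND
Op 11: add NF@80 -> ring=[25:ND,26:NE,36:NC,57:NB,80:NF]

Answer: NB NB NB ND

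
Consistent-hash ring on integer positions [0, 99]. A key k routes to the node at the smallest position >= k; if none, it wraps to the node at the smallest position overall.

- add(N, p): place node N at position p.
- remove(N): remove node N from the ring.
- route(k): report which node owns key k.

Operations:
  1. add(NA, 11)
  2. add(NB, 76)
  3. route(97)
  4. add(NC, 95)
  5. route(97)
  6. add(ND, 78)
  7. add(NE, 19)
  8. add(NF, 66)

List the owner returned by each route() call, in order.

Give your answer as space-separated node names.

Answer: NA NA

Derivation:
Op 1: add NA@11 -> ring=[11:NA]
Op 2: add NB@76 -> ring=[11:NA,76:NB]
Op 3: route key 97: none >= 97, wrap to smallest pos 11 -> NA
Op 4: add NC@95 -> ring=[11:NA,76:NB,95:NC]
Op 5: route key 97: none >= 97, wrap to smallest pos 11 -> NA
Op 6: add ND@78 -> ring=[11:NA,76:NB,78:ND,95:NC]
Op 7: add NE@19 -> ring=[11:NA,19:NE,76:NB,78:ND,95:NC]
Op 8: add NF@66 -> ring=[11:NA,19:NE,66:NF,76:NB,78:ND,95:NC]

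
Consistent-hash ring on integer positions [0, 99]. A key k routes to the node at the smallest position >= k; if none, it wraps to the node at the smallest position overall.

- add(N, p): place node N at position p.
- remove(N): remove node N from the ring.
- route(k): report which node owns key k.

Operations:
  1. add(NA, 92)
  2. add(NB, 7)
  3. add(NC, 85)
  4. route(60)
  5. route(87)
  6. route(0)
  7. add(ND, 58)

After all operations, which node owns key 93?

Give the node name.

Op 1: add NA@92 -> ring=[92:NA]
Op 2: add NB@7 -> ring=[7:NB,92:NA]
Op 3: add NC@85 -> ring=[7:NB,85:NC,92:NA]
Op 4: route key 60: smallest pos >= 60 is 85 -> NC
Op 5: route key 87: smallest pos >= 87 is 92 -> NA
Op 6: route key 0: smallest pos >= 0 is 7 -> NB
Op 7: add ND@58 -> ring=[7:NB,58:ND,85:NC,92:NA]
Final route key 93: none >= 93, wrap to smallest pos 7 -> NB

Answer: NB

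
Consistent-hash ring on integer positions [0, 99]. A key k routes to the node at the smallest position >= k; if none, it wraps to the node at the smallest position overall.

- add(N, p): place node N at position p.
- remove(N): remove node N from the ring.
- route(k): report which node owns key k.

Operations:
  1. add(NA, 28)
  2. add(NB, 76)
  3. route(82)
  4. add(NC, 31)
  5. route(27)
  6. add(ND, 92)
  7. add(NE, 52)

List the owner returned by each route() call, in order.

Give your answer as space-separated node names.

Answer: NA NA

Derivation:
Op 1: add NA@28 -> ring=[28:NA]
Op 2: add NB@76 -> ring=[28:NA,76:NB]
Op 3: route key 82: none >= 82, wrap to smallest pos 28 -> NA
Op 4: add NC@31 -> ring=[28:NA,31:NC,76:NB]
Op 5: route key 27: smallest pos >= 27 is 28 -> NA
Op 6: add ND@92 -> ring=[28:NA,31:NC,76:NB,92:ND]
Op 7: add NE@52 -> ring=[28:NA,31:NC,52:NE,76:NB,92:ND]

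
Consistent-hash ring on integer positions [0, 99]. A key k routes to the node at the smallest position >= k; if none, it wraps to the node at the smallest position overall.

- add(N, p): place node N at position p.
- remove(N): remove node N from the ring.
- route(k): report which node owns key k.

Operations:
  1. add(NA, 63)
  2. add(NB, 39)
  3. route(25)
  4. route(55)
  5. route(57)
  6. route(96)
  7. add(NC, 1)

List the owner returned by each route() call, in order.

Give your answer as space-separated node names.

Answer: NB NA NA NB

Derivation:
Op 1: add NA@63 -> ring=[63:NA]
Op 2: add NB@39 -> ring=[39:NB,63:NA]
Op 3: route key 25: smallest pos >= 25 is 39 -> NB
Op 4: route key 55: smallest pos >= 55 is 63 -> NA
Op 5: route key 57: smallest pos >= 57 is 63 -> NA
Op 6: route key 96: none >= 96, wrap to smallest pos 39 -> NB
Op 7: add NC@1 -> ring=[1:NC,39:NB,63:NA]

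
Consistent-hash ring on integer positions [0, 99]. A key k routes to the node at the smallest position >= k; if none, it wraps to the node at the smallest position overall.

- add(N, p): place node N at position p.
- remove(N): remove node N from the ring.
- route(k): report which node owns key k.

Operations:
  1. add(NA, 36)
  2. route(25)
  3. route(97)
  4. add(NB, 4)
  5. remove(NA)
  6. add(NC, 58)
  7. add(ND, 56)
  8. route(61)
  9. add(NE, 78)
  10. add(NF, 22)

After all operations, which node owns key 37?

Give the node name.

Op 1: add NA@36 -> ring=[36:NA]
Op 2: route key 25: smallest pos >= 25 is 36 -> NA
Op 3: route key 97: none >= 97, wrap to smallest pos 36 -> NA
Op 4: add NB@4 -> ring=[4:NB,36:NA]
Op 5: remove NA -> ring=[4:NB]
Op 6: add NC@58 -> ring=[4:NB,58:NC]
Op 7: add ND@56 -> ring=[4:NB,56:ND,58:NC]
Op 8: route key 61: none >= 61, wrap to smallest pos 4 -> NB
Op 9: add NE@78 -> ring=[4:NB,56:ND,58:NC,78:NE]
Op 10: add NF@22 -> ring=[4:NB,22:NF,56:ND,58:NC,78:NE]
Final route key 37: smallest pos >= 37 is 56 -> ND

Answer: ND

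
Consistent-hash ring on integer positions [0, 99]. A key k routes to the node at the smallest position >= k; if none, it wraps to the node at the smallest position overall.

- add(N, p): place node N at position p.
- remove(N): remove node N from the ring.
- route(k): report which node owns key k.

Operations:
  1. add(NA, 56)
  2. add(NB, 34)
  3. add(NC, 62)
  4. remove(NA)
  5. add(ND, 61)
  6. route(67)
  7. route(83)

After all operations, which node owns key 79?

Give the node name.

Answer: NB

Derivation:
Op 1: add NA@56 -> ring=[56:NA]
Op 2: add NB@34 -> ring=[34:NB,56:NA]
Op 3: add NC@62 -> ring=[34:NB,56:NA,62:NC]
Op 4: remove NA -> ring=[34:NB,62:NC]
Op 5: add ND@61 -> ring=[34:NB,61:ND,62:NC]
Op 6: route key 67: none >= 67, wrap to smallest pos 34 -> NB
Op 7: route key 83: none >= 83, wrap to smallest pos 34 -> NB
Final route key 79: none >= 79, wrap to smallest pos 34 -> NB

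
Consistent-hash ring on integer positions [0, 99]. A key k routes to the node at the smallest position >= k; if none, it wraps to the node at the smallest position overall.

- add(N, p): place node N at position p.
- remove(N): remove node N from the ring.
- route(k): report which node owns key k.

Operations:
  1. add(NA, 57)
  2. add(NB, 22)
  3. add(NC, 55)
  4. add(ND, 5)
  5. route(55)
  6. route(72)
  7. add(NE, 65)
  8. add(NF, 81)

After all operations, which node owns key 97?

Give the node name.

Answer: ND

Derivation:
Op 1: add NA@57 -> ring=[57:NA]
Op 2: add NB@22 -> ring=[22:NB,57:NA]
Op 3: add NC@55 -> ring=[22:NB,55:NC,57:NA]
Op 4: add ND@5 -> ring=[5:ND,22:NB,55:NC,57:NA]
Op 5: route key 55: smallest pos >= 55 is 55 -> NC
Op 6: route key 72: none >= 72, wrap to smallest pos 5 -> ND
Op 7: add NE@65 -> ring=[5:ND,22:NB,55:NC,57:NA,65:NE]
Op 8: add NF@81 -> ring=[5:ND,22:NB,55:NC,57:NA,65:NE,81:NF]
Final route key 97: none >= 97, wrap to smallest pos 5 -> ND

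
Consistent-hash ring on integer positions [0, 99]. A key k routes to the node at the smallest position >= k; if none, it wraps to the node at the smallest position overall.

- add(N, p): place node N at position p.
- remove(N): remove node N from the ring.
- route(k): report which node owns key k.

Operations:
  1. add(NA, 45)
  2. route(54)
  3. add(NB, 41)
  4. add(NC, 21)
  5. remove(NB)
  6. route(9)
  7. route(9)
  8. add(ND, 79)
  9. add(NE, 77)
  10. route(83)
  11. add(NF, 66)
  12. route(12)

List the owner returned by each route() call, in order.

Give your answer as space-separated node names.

Answer: NA NC NC NC NC

Derivation:
Op 1: add NA@45 -> ring=[45:NA]
Op 2: route key 54: none >= 54, wrap to smallest pos 45 -> NA
Op 3: add NB@41 -> ring=[41:NB,45:NA]
Op 4: add NC@21 -> ring=[21:NC,41:NB,45:NA]
Op 5: remove NB -> ring=[21:NC,45:NA]
Op 6: route key 9: smallest pos >= 9 is 21 -> NC
Op 7: route key 9: smallest pos >= 9 is 21 -> NC
Op 8: add ND@79 -> ring=[21:NC,45:NA,79:ND]
Op 9: add NE@77 -> ring=[21:NC,45:NA,77:NE,79:ND]
Op 10: route key 83: none >= 83, wrap to smallest pos 21 -> NC
Op 11: add NF@66 -> ring=[21:NC,45:NA,66:NF,77:NE,79:ND]
Op 12: route key 12: smallest pos >= 12 is 21 -> NC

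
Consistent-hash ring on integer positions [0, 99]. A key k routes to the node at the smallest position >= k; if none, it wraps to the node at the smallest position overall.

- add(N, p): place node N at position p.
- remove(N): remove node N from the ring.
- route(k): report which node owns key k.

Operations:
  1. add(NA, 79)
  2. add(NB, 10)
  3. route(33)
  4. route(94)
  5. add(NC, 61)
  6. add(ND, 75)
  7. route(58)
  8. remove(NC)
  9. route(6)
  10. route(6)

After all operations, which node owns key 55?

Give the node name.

Answer: ND

Derivation:
Op 1: add NA@79 -> ring=[79:NA]
Op 2: add NB@10 -> ring=[10:NB,79:NA]
Op 3: route key 33: smallest pos >= 33 is 79 -> NA
Op 4: route key 94: none >= 94, wrap to smallest pos 10 -> NB
Op 5: add NC@61 -> ring=[10:NB,61:NC,79:NA]
Op 6: add ND@75 -> ring=[10:NB,61:NC,75:ND,79:NA]
Op 7: route key 58: smallest pos >= 58 is 61 -> NC
Op 8: remove NC -> ring=[10:NB,75:ND,79:NA]
Op 9: route key 6: smallest pos >= 6 is 10 -> NB
Op 10: route key 6: smallest pos >= 6 is 10 -> NB
Final route key 55: smallest pos >= 55 is 75 -> ND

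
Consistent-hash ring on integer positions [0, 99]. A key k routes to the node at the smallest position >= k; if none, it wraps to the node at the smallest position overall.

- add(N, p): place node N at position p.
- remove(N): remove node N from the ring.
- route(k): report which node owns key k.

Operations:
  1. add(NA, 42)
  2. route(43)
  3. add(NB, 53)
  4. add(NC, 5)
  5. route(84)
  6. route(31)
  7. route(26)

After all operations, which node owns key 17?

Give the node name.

Answer: NA

Derivation:
Op 1: add NA@42 -> ring=[42:NA]
Op 2: route key 43: none >= 43, wrap to smallest pos 42 -> NA
Op 3: add NB@53 -> ring=[42:NA,53:NB]
Op 4: add NC@5 -> ring=[5:NC,42:NA,53:NB]
Op 5: route key 84: none >= 84, wrap to smallest pos 5 -> NC
Op 6: route key 31: smallest pos >= 31 is 42 -> NA
Op 7: route key 26: smallest pos >= 26 is 42 -> NA
Final route key 17: smallest pos >= 17 is 42 -> NA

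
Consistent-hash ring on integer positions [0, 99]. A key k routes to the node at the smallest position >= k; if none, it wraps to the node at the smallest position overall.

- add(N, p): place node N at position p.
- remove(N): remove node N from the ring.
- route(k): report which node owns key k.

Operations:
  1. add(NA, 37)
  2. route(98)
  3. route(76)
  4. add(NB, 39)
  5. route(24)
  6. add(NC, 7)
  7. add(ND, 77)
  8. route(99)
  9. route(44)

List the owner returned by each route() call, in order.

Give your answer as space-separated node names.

Op 1: add NA@37 -> ring=[37:NA]
Op 2: route key 98: none >= 98, wrap to smallest pos 37 -> NA
Op 3: route key 76: none >= 76, wrap to smallest pos 37 -> NA
Op 4: add NB@39 -> ring=[37:NA,39:NB]
Op 5: route key 24: smallest pos >= 24 is 37 -> NA
Op 6: add NC@7 -> ring=[7:NC,37:NA,39:NB]
Op 7: add ND@77 -> ring=[7:NC,37:NA,39:NB,77:ND]
Op 8: route key 99: none >= 99, wrap to smallest pos 7 -> NC
Op 9: route key 44: smallest pos >= 44 is 77 -> ND

Answer: NA NA NA NC ND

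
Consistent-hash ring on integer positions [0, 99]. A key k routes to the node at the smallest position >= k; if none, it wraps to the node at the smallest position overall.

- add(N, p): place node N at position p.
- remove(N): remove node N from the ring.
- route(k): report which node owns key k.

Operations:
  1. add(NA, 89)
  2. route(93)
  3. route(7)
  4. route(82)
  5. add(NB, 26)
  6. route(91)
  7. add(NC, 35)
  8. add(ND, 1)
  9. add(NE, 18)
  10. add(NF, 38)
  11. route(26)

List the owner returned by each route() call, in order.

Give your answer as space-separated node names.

Answer: NA NA NA NB NB

Derivation:
Op 1: add NA@89 -> ring=[89:NA]
Op 2: route key 93: none >= 93, wrap to smallest pos 89 -> NA
Op 3: route key 7: smallest pos >= 7 is 89 -> NA
Op 4: route key 82: smallest pos >= 82 is 89 -> NA
Op 5: add NB@26 -> ring=[26:NB,89:NA]
Op 6: route key 91: none >= 91, wrap to smallest pos 26 -> NB
Op 7: add NC@35 -> ring=[26:NB,35:NC,89:NA]
Op 8: add ND@1 -> ring=[1:ND,26:NB,35:NC,89:NA]
Op 9: add NE@18 -> ring=[1:ND,18:NE,26:NB,35:NC,89:NA]
Op 10: add NF@38 -> ring=[1:ND,18:NE,26:NB,35:NC,38:NF,89:NA]
Op 11: route key 26: smallest pos >= 26 is 26 -> NB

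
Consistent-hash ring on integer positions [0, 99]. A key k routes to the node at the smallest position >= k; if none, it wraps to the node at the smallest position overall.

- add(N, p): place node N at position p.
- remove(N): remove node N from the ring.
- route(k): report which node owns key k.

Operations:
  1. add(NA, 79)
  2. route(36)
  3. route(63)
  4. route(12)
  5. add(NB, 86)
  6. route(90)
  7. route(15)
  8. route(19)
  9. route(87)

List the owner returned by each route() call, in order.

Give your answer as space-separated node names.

Op 1: add NA@79 -> ring=[79:NA]
Op 2: route key 36: smallest pos >= 36 is 79 -> NA
Op 3: route key 63: smallest pos >= 63 is 79 -> NA
Op 4: route key 12: smallest pos >= 12 is 79 -> NA
Op 5: add NB@86 -> ring=[79:NA,86:NB]
Op 6: route key 90: none >= 90, wrap to smallest pos 79 -> NA
Op 7: route key 15: smallest pos >= 15 is 79 -> NA
Op 8: route key 19: smallest pos >= 19 is 79 -> NA
Op 9: route key 87: none >= 87, wrap to smallest pos 79 -> NA

Answer: NA NA NA NA NA NA NA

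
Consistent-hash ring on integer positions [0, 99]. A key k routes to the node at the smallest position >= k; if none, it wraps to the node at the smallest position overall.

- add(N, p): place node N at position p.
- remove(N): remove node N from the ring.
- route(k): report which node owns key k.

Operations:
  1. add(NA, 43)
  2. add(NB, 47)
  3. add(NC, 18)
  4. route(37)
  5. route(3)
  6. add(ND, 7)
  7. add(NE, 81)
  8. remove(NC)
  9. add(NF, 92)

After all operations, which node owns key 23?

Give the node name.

Op 1: add NA@43 -> ring=[43:NA]
Op 2: add NB@47 -> ring=[43:NA,47:NB]
Op 3: add NC@18 -> ring=[18:NC,43:NA,47:NB]
Op 4: route key 37: smallest pos >= 37 is 43 -> NA
Op 5: route key 3: smallest pos >= 3 is 18 -> NC
Op 6: add ND@7 -> ring=[7:ND,18:NC,43:NA,47:NB]
Op 7: add NE@81 -> ring=[7:ND,18:NC,43:NA,47:NB,81:NE]
Op 8: remove NC -> ring=[7:ND,43:NA,47:NB,81:NE]
Op 9: add NF@92 -> ring=[7:ND,43:NA,47:NB,81:NE,92:NF]
Final route key 23: smallest pos >= 23 is 43 -> NA

Answer: NA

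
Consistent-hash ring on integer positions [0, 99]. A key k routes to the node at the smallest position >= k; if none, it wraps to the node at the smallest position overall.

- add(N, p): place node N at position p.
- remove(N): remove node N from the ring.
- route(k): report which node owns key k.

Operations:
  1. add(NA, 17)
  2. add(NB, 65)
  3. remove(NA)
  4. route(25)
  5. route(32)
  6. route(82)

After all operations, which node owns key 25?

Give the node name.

Answer: NB

Derivation:
Op 1: add NA@17 -> ring=[17:NA]
Op 2: add NB@65 -> ring=[17:NA,65:NB]
Op 3: remove NA -> ring=[65:NB]
Op 4: route key 25: smallest pos >= 25 is 65 -> NB
Op 5: route key 32: smallest pos >= 32 is 65 -> NB
Op 6: route key 82: none >= 82, wrap to smallest pos 65 -> NB
Final route key 25: smallest pos >= 25 is 65 -> NB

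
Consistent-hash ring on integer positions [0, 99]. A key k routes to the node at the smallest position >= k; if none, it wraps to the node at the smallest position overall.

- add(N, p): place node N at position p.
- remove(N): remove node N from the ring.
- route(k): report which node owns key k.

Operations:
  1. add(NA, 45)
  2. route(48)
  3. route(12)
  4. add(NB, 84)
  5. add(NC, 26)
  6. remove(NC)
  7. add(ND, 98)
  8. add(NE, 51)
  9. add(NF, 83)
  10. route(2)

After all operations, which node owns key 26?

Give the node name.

Answer: NA

Derivation:
Op 1: add NA@45 -> ring=[45:NA]
Op 2: route key 48: none >= 48, wrap to smallest pos 45 -> NA
Op 3: route key 12: smallest pos >= 12 is 45 -> NA
Op 4: add NB@84 -> ring=[45:NA,84:NB]
Op 5: add NC@26 -> ring=[26:NC,45:NA,84:NB]
Op 6: remove NC -> ring=[45:NA,84:NB]
Op 7: add ND@98 -> ring=[45:NA,84:NB,98:ND]
Op 8: add NE@51 -> ring=[45:NA,51:NE,84:NB,98:ND]
Op 9: add NF@83 -> ring=[45:NA,51:NE,83:NF,84:NB,98:ND]
Op 10: route key 2: smallest pos >= 2 is 45 -> NA
Final route key 26: smallest pos >= 26 is 45 -> NA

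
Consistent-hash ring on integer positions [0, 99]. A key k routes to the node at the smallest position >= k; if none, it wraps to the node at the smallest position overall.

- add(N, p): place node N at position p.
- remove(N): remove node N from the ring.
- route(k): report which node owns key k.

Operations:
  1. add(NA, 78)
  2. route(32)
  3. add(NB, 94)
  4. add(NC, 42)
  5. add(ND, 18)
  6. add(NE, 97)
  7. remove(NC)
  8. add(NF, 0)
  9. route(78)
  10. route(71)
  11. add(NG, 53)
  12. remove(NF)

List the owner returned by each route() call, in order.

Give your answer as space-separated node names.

Op 1: add NA@78 -> ring=[78:NA]
Op 2: route key 32: smallest pos >= 32 is 78 -> NA
Op 3: add NB@94 -> ring=[78:NA,94:NB]
Op 4: add NC@42 -> ring=[42:NC,78:NA,94:NB]
Op 5: add ND@18 -> ring=[18:ND,42:NC,78:NA,94:NB]
Op 6: add NE@97 -> ring=[18:ND,42:NC,78:NA,94:NB,97:NE]
Op 7: remove NC -> ring=[18:ND,78:NA,94:NB,97:NE]
Op 8: add NF@0 -> ring=[0:NF,18:ND,78:NA,94:NB,97:NE]
Op 9: route key 78: smallest pos >= 78 is 78 -> NA
Op 10: route key 71: smallest pos >= 71 is 78 -> NA
Op 11: add NG@53 -> ring=[0:NF,18:ND,53:NG,78:NA,94:NB,97:NE]
Op 12: remove NF -> ring=[18:ND,53:NG,78:NA,94:NB,97:NE]

Answer: NA NA NA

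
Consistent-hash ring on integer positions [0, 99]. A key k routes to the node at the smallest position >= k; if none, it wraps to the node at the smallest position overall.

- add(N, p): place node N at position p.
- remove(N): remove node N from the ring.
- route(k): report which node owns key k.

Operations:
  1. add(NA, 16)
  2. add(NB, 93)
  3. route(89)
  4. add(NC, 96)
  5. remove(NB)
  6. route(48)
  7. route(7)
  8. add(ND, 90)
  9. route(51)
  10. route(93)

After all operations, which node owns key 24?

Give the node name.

Op 1: add NA@16 -> ring=[16:NA]
Op 2: add NB@93 -> ring=[16:NA,93:NB]
Op 3: route key 89: smallest pos >= 89 is 93 -> NB
Op 4: add NC@96 -> ring=[16:NA,93:NB,96:NC]
Op 5: remove NB -> ring=[16:NA,96:NC]
Op 6: route key 48: smallest pos >= 48 is 96 -> NC
Op 7: route key 7: smallest pos >= 7 is 16 -> NA
Op 8: add ND@90 -> ring=[16:NA,90:ND,96:NC]
Op 9: route key 51: smallest pos >= 51 is 90 -> ND
Op 10: route key 93: smallest pos >= 93 is 96 -> NC
Final route key 24: smallest pos >= 24 is 90 -> ND

Answer: ND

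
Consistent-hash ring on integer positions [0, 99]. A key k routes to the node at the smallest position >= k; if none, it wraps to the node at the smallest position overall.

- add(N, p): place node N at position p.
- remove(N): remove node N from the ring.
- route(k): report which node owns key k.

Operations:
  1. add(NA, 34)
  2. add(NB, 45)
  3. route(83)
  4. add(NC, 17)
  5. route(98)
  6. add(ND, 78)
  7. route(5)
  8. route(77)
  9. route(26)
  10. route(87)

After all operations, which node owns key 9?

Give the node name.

Answer: NC

Derivation:
Op 1: add NA@34 -> ring=[34:NA]
Op 2: add NB@45 -> ring=[34:NA,45:NB]
Op 3: route key 83: none >= 83, wrap to smallest pos 34 -> NA
Op 4: add NC@17 -> ring=[17:NC,34:NA,45:NB]
Op 5: route key 98: none >= 98, wrap to smallest pos 17 -> NC
Op 6: add ND@78 -> ring=[17:NC,34:NA,45:NB,78:ND]
Op 7: route key 5: smallest pos >= 5 is 17 -> NC
Op 8: route key 77: smallest pos >= 77 is 78 -> ND
Op 9: route key 26: smallest pos >= 26 is 34 -> NA
Op 10: route key 87: none >= 87, wrap to smallest pos 17 -> NC
Final route key 9: smallest pos >= 9 is 17 -> NC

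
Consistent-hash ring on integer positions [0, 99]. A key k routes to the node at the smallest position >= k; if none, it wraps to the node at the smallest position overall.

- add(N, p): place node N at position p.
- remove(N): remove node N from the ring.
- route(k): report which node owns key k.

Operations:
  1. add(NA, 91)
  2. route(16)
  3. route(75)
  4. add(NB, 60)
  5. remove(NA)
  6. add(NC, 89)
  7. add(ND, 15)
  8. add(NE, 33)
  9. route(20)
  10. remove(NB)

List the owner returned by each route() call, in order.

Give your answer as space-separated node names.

Answer: NA NA NE

Derivation:
Op 1: add NA@91 -> ring=[91:NA]
Op 2: route key 16: smallest pos >= 16 is 91 -> NA
Op 3: route key 75: smallest pos >= 75 is 91 -> NA
Op 4: add NB@60 -> ring=[60:NB,91:NA]
Op 5: remove NA -> ring=[60:NB]
Op 6: add NC@89 -> ring=[60:NB,89:NC]
Op 7: add ND@15 -> ring=[15:ND,60:NB,89:NC]
Op 8: add NE@33 -> ring=[15:ND,33:NE,60:NB,89:NC]
Op 9: route key 20: smallest pos >= 20 is 33 -> NE
Op 10: remove NB -> ring=[15:ND,33:NE,89:NC]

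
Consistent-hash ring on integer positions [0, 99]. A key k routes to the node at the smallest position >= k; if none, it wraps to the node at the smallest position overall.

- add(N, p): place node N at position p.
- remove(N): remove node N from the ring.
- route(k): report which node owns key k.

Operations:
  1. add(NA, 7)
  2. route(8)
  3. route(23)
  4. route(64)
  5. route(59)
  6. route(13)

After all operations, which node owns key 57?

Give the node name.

Op 1: add NA@7 -> ring=[7:NA]
Op 2: route key 8: none >= 8, wrap to smallest pos 7 -> NA
Op 3: route key 23: none >= 23, wrap to smallest pos 7 -> NA
Op 4: route key 64: none >= 64, wrap to smallest pos 7 -> NA
Op 5: route key 59: none >= 59, wrap to smallest pos 7 -> NA
Op 6: route key 13: none >= 13, wrap to smallest pos 7 -> NA
Final route key 57: none >= 57, wrap to smallest pos 7 -> NA

Answer: NA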